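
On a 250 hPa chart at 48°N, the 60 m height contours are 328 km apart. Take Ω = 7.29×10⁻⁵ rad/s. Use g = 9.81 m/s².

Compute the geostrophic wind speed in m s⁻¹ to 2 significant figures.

Coriolis parameter at 48°N:
f = 2Ω sin φ = 2 × 7.29×10⁻⁵ × sin 48° = 1.08×10⁻⁴ s⁻¹
Height gradient: |∂Z/∂n| = 60 m / 328000 m = 1.83×10⁻⁴
On a pressure surface, geostrophic balance gives V_g = (g/f)|∂Z/∂n|:
V_g = 9.81 × 1.83×10⁻⁴ / 1.08×10⁻⁴ = 16.6 m/s

17 m s⁻¹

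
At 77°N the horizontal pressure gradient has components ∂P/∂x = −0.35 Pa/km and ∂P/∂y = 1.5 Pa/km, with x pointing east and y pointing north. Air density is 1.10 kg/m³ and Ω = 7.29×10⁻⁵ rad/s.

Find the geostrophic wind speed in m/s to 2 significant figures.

Coriolis parameter at 77°N:
f = 2Ω sin φ = 2 × 7.29×10⁻⁵ × sin 77° = 1.42×10⁻⁴ s⁻¹
Component geostrophic relations (x east, y north):
u_g = −(1/(fρ)) ∂P/∂y,  v_g = (1/(fρ)) ∂P/∂x
u_g = −(1.5×10⁻³)/(1.42×10⁻⁴ × 1.10) = −9.60 m/s;  v_g = (−0.35×10⁻³)/(1.42×10⁻⁴ × 1.10) = −2.24 m/s
|V_g| = √(u_g² + v_g²) = 9.86 m/s

9.9 m/s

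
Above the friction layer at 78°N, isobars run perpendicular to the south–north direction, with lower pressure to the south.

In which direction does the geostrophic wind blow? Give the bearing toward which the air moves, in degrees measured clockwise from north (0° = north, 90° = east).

The pressure-gradient force points toward the south (bearing 180°).
Geostrophic balance: in the Northern Hemisphere the Coriolis force deflects motion to the right, so the geostrophic wind blows 90° to the right of the pressure-gradient force (low pressure on the left).
Rotating 180° by 90° clockwise gives 270° — the wind blows toward the west.

270°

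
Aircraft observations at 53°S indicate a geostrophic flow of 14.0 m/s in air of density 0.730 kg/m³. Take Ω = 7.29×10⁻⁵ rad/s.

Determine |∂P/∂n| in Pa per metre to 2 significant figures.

1.2×10⁻³ Pa/m

Coriolis parameter at 53°S:
f = 2Ω sin φ = 2 × 7.29×10⁻⁵ × sin 53° = 1.16×10⁻⁴ s⁻¹
Geostrophic balance rearranged: |∂P/∂n| = f ρ V_g
|∂P/∂n| = 1.16×10⁻⁴ × 0.730 × 14.0 = 1.19×10⁻³ Pa/m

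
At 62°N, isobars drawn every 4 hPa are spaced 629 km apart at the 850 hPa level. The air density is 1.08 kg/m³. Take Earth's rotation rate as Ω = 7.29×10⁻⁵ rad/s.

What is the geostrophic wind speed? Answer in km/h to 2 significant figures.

16 km/h

Coriolis parameter at 62°N:
f = 2Ω sin φ = 2 × 7.29×10⁻⁵ × sin 62° = 1.29×10⁻⁴ s⁻¹
Pressure gradient: |∂P/∂n| = 400 Pa / 629000 m = 6.36×10⁻⁴ Pa/m
Geostrophic balance (pressure-gradient force = Coriolis force):
V_g = (1/(fρ)) |∂P/∂n| = 6.36×10⁻⁴ / (1.29×10⁻⁴ × 1.08) = 4.57 m/s
Converting: 4.57 m/s × 3.6 = 16 km/h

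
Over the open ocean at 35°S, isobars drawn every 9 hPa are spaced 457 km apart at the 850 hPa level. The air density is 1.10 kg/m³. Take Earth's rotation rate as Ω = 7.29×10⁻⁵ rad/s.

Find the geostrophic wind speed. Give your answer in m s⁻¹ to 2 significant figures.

Coriolis parameter at 35°S:
f = 2Ω sin φ = 2 × 7.29×10⁻⁵ × sin 35° = 8.36×10⁻⁵ s⁻¹
Pressure gradient: |∂P/∂n| = 900 Pa / 457000 m = 1.97×10⁻³ Pa/m
Geostrophic balance (pressure-gradient force = Coriolis force):
V_g = (1/(fρ)) |∂P/∂n| = 1.97×10⁻³ / (8.36×10⁻⁵ × 1.10) = 21.4 m/s

21 m s⁻¹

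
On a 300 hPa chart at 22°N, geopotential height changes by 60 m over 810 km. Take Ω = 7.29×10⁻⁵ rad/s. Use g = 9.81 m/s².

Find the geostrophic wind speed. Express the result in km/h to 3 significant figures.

47.9 km/h

Coriolis parameter at 22°N:
f = 2Ω sin φ = 2 × 7.29×10⁻⁵ × sin 22° = 5.46×10⁻⁵ s⁻¹
Height gradient: |∂Z/∂n| = 60 m / 810000 m = 7.41×10⁻⁵
On a pressure surface, geostrophic balance gives V_g = (g/f)|∂Z/∂n|:
V_g = 9.81 × 7.41×10⁻⁵ / 5.46×10⁻⁵ = 13.3 m/s
Converting: 13.3 m/s × 3.6 = 47.9 km/h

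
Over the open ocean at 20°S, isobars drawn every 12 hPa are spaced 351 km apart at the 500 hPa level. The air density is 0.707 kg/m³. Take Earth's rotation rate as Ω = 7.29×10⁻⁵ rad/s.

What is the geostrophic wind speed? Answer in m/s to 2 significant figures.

Coriolis parameter at 20°S:
f = 2Ω sin φ = 2 × 7.29×10⁻⁵ × sin 20° = 4.99×10⁻⁵ s⁻¹
Pressure gradient: |∂P/∂n| = 1200 Pa / 351000 m = 3.42×10⁻³ Pa/m
Geostrophic balance (pressure-gradient force = Coriolis force):
V_g = (1/(fρ)) |∂P/∂n| = 3.42×10⁻³ / (4.99×10⁻⁵ × 0.707) = 97.0 m/s

97 m/s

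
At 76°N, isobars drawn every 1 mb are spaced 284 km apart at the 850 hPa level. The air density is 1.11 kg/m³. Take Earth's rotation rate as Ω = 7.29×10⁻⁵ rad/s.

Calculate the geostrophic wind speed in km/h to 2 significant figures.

Coriolis parameter at 76°N:
f = 2Ω sin φ = 2 × 7.29×10⁻⁵ × sin 76° = 1.41×10⁻⁴ s⁻¹
Pressure gradient: |∂P/∂n| = 100 Pa / 284000 m = 3.52×10⁻⁴ Pa/m
Geostrophic balance (pressure-gradient force = Coriolis force):
V_g = (1/(fρ)) |∂P/∂n| = 3.52×10⁻⁴ / (1.41×10⁻⁴ × 1.11) = 2.24 m/s
Converting: 2.24 m/s × 3.6 = 8.1 km/h

8.1 km/h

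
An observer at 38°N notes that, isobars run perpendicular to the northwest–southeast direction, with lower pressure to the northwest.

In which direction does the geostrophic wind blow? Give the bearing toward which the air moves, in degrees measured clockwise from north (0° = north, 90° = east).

045°

The pressure-gradient force points toward the northwest (bearing 315°).
Geostrophic balance: in the Northern Hemisphere the Coriolis force deflects motion to the right, so the geostrophic wind blows 90° to the right of the pressure-gradient force (low pressure on the left).
Rotating 315° by 90° clockwise gives 045° — the wind blows toward the northeast.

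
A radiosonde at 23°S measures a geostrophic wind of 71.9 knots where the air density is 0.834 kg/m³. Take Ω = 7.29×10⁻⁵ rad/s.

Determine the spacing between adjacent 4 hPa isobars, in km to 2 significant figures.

Coriolis parameter at 23°S:
f = 2Ω sin φ = 2 × 7.29×10⁻⁵ × sin 23° = 5.70×10⁻⁵ s⁻¹
Wind speed in SI: 71.9 knots = 37.0 m/s
Geostrophic balance rearranged: |∂P/∂n| = f ρ V_g
|∂P/∂n| = 5.70×10⁻⁵ × 0.834 × 37.0 = 1.76×10⁻³ Pa/m
Isobar spacing: Δn = ΔP/|∂P/∂n| = 400 Pa / 1.76×10⁻³ Pa/m = 227610 m ≈ 230 km

230 km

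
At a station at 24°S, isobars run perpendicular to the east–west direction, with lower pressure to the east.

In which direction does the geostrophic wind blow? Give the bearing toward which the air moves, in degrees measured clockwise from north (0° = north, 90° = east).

The pressure-gradient force points toward the east (bearing 090°).
Geostrophic balance: in the Southern Hemisphere the Coriolis force deflects motion to the left, so the geostrophic wind blows 90° to the left of the pressure-gradient force (low pressure on the right).
Rotating 090° by 90° counterclockwise gives 000° — the wind blows toward the north.

000°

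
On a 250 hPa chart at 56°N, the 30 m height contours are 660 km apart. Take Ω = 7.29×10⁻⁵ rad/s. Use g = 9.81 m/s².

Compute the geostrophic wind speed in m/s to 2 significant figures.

3.7 m/s

Coriolis parameter at 56°N:
f = 2Ω sin φ = 2 × 7.29×10⁻⁵ × sin 56° = 1.21×10⁻⁴ s⁻¹
Height gradient: |∂Z/∂n| = 30 m / 660000 m = 4.55×10⁻⁵
On a pressure surface, geostrophic balance gives V_g = (g/f)|∂Z/∂n|:
V_g = 9.81 × 4.55×10⁻⁵ / 1.21×10⁻⁴ = 3.69 m/s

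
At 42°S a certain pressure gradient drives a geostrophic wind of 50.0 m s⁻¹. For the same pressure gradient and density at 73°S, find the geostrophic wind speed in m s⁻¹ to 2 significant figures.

With the same pressure gradient and density, V_g ∝ 1/f ∝ 1/sin φ.
V₂ = V₁ · sin φ₁ / sin φ₂ = 50.0 × sin 42° / sin 73°
V₂ = 50.0 × 0.6691/0.9563 = 35 m s⁻¹

35 m s⁻¹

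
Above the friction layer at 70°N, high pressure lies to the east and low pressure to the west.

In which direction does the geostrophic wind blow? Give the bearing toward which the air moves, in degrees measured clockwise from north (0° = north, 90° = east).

The pressure-gradient force points toward the west (bearing 270°).
Geostrophic balance: in the Northern Hemisphere the Coriolis force deflects motion to the right, so the geostrophic wind blows 90° to the right of the pressure-gradient force (low pressure on the left).
Rotating 270° by 90° clockwise gives 000° — the wind blows toward the north.

000°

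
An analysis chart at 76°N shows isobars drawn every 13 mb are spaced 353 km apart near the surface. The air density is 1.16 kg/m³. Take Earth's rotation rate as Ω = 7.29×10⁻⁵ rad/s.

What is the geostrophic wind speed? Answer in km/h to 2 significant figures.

81 km/h

Coriolis parameter at 76°N:
f = 2Ω sin φ = 2 × 7.29×10⁻⁵ × sin 76° = 1.41×10⁻⁴ s⁻¹
Pressure gradient: |∂P/∂n| = 1300 Pa / 353000 m = 3.68×10⁻³ Pa/m
Geostrophic balance (pressure-gradient force = Coriolis force):
V_g = (1/(fρ)) |∂P/∂n| = 3.68×10⁻³ / (1.41×10⁻⁴ × 1.16) = 22.4 m/s
Converting: 22.4 m/s × 3.6 = 81 km/h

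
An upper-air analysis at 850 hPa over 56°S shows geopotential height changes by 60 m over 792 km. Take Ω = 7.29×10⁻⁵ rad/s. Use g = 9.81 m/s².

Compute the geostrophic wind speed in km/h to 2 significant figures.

Coriolis parameter at 56°S:
f = 2Ω sin φ = 2 × 7.29×10⁻⁵ × sin 56° = 1.21×10⁻⁴ s⁻¹
Height gradient: |∂Z/∂n| = 60 m / 792000 m = 7.58×10⁻⁵
On a pressure surface, geostrophic balance gives V_g = (g/f)|∂Z/∂n|:
V_g = 9.81 × 7.58×10⁻⁵ / 1.21×10⁻⁴ = 6.15 m/s
Converting: 6.15 m/s × 3.6 = 22 km/h

22 km/h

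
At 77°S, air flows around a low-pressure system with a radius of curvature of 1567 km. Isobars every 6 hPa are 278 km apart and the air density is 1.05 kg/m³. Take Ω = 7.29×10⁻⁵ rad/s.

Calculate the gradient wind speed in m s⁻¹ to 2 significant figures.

14 m s⁻¹

Coriolis parameter at 77°S:
f = 2Ω sin φ = 2 × 7.29×10⁻⁵ × sin 77° = 1.42×10⁻⁴ s⁻¹
Pressure gradient: |∂P/∂n| = 600 Pa / 278000 m = 2.16×10⁻³ Pa/m
Geostrophic speed: V_g = |∂P/∂n|/(fρ) = 2.16×10⁻³/(1.42×10⁻⁴ × 1.05) = 14.5 m/s
Around a low, centrifugal force acts outward with Coriolis, so pressure-gradient force balances both:
(1/ρ)|∂P/∂n| = fV + V²/R  →  V² + fR·V − fR·V_g = 0
With fR = 1.42×10⁻⁴ × 1567×10³ m = 223 m/s:
V = [−fR + √((fR)² + 4 fR V_g)]/2 = [−223 + √(223² + 4×223×14.5)]/2 = 13.6 m/s
Subgeostrophic (V < V_g = 14.5 m/s), as expected around a low.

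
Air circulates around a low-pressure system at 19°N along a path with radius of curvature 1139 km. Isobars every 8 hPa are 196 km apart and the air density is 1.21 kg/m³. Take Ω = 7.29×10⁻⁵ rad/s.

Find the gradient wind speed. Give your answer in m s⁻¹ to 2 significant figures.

41 m s⁻¹

Coriolis parameter at 19°N:
f = 2Ω sin φ = 2 × 7.29×10⁻⁵ × sin 19° = 4.75×10⁻⁵ s⁻¹
Pressure gradient: |∂P/∂n| = 800 Pa / 196000 m = 4.08×10⁻³ Pa/m
Geostrophic speed: V_g = |∂P/∂n|/(fρ) = 4.08×10⁻³/(4.75×10⁻⁵ × 1.21) = 71.1 m/s
Around a low, centrifugal force acts outward with Coriolis, so pressure-gradient force balances both:
(1/ρ)|∂P/∂n| = fV + V²/R  →  V² + fR·V − fR·V_g = 0
With fR = 4.75×10⁻⁵ × 1139×10³ m = 54.1 m/s:
V = [−fR + √((fR)² + 4 fR V_g)]/2 = [−54.1 + √(54.1² + 4×54.1×71.1)]/2 = 40.6 m/s
Subgeostrophic (V < V_g = 71.1 m/s), as expected around a low.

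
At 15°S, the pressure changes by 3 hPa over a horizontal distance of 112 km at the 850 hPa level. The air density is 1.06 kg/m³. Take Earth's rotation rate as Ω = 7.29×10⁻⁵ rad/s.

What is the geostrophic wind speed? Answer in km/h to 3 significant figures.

241 km/h

Coriolis parameter at 15°S:
f = 2Ω sin φ = 2 × 7.29×10⁻⁵ × sin 15° = 3.77×10⁻⁵ s⁻¹
Pressure gradient: |∂P/∂n| = 300 Pa / 112000 m = 2.68×10⁻³ Pa/m
Geostrophic balance (pressure-gradient force = Coriolis force):
V_g = (1/(fρ)) |∂P/∂n| = 2.68×10⁻³ / (3.77×10⁻⁵ × 1.06) = 67.0 m/s
Converting: 67.0 m/s × 3.6 = 241 km/h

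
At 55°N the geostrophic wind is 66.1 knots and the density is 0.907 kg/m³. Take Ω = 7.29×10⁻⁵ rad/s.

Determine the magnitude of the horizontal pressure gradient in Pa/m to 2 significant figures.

Coriolis parameter at 55°N:
f = 2Ω sin φ = 2 × 7.29×10⁻⁵ × sin 55° = 1.19×10⁻⁴ s⁻¹
Wind speed in SI: 66.1 knots = 34.0 m/s
Geostrophic balance rearranged: |∂P/∂n| = f ρ V_g
|∂P/∂n| = 1.19×10⁻⁴ × 0.907 × 34.0 = 3.68×10⁻³ Pa/m

3.7×10⁻³ Pa/m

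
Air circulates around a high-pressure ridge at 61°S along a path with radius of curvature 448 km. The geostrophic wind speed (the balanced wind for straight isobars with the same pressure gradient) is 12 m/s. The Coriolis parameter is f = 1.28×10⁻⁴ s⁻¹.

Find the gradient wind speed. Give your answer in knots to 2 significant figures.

33 knots

Around a high, pressure-gradient force acts outward with centrifugal, so Coriolis balances both:
fV = (1/ρ)|∂P/∂n| + V²/R  →  V² − fR·V + fR·V_g = 0
With fR = 1.28×10⁻⁴ × 448×10³ m = 57.3 m/s:
V = [fR − √((fR)² − 4 fR V_g)]/2 = [57.3 − √(57.3² − 4×57.3×12)]/2 = 17.1 m/s
Supergeostrophic (V > V_g = 12 m/s), as expected around a high.
Converting: 17.1 m/s × 1.944 = 33 knots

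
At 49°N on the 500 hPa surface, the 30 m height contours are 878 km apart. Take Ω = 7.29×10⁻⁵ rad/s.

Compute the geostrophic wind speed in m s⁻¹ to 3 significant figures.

3.05 m s⁻¹

Coriolis parameter at 49°N:
f = 2Ω sin φ = 2 × 7.29×10⁻⁵ × sin 49° = 1.10×10⁻⁴ s⁻¹
Height gradient: |∂Z/∂n| = 30 m / 878000 m = 3.42×10⁻⁵
On a pressure surface, geostrophic balance gives V_g = (g/f)|∂Z/∂n|:
V_g = 9.81 × 3.42×10⁻⁵ / 1.10×10⁻⁴ = 3.05 m/s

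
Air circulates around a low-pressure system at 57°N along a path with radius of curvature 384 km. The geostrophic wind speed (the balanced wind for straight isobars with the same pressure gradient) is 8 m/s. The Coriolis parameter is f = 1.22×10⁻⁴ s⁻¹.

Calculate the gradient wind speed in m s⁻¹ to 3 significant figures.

Around a low, centrifugal force acts outward with Coriolis, so pressure-gradient force balances both:
(1/ρ)|∂P/∂n| = fV + V²/R  →  V² + fR·V − fR·V_g = 0
With fR = 1.22×10⁻⁴ × 384×10³ m = 46.8 m/s:
V = [−fR + √((fR)² + 4 fR V_g)]/2 = [−46.8 + √(46.8² + 4×46.8×8)]/2 = 6.96 m/s
Subgeostrophic (V < V_g = 8 m/s), as expected around a low.

6.96 m s⁻¹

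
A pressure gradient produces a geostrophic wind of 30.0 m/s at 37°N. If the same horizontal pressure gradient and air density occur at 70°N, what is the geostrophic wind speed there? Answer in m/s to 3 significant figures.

With the same pressure gradient and density, V_g ∝ 1/f ∝ 1/sin φ.
V₂ = V₁ · sin φ₁ / sin φ₂ = 30.0 × sin 37° / sin 70°
V₂ = 30.0 × 0.6018/0.9397 = 19.2 m/s

19.2 m/s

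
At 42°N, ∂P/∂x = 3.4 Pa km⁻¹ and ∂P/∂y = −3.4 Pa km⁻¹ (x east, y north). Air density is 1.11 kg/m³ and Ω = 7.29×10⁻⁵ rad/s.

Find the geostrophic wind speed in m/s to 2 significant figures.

44 m/s

Coriolis parameter at 42°N:
f = 2Ω sin φ = 2 × 7.29×10⁻⁵ × sin 42° = 9.76×10⁻⁵ s⁻¹
Component geostrophic relations (x east, y north):
u_g = −(1/(fρ)) ∂P/∂y,  v_g = (1/(fρ)) ∂P/∂x
u_g = −(−3.4×10⁻³)/(9.76×10⁻⁵ × 1.11) = 31.4 m/s;  v_g = (3.4×10⁻³)/(9.76×10⁻⁵ × 1.11) = 31.4 m/s
|V_g| = √(u_g² + v_g²) = 44.4 m/s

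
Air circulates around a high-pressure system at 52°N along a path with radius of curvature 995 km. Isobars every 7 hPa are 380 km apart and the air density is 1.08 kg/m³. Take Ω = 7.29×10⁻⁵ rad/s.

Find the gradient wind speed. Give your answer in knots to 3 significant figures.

34.1 knots

Coriolis parameter at 52°N:
f = 2Ω sin φ = 2 × 7.29×10⁻⁵ × sin 52° = 1.15×10⁻⁴ s⁻¹
Pressure gradient: |∂P/∂n| = 700 Pa / 380000 m = 1.84×10⁻³ Pa/m
Geostrophic speed: V_g = |∂P/∂n|/(fρ) = 1.84×10⁻³/(1.15×10⁻⁴ × 1.08) = 14.8 m/s
Around a high, pressure-gradient force acts outward with centrifugal, so Coriolis balances both:
fV = (1/ρ)|∂P/∂n| + V²/R  →  V² − fR·V + fR·V_g = 0
With fR = 1.15×10⁻⁴ × 995×10³ m = 114 m/s:
V = [fR − √((fR)² − 4 fR V_g)]/2 = [114 − √(114² − 4×114×14.8)]/2 = 17.5 m/s
Supergeostrophic (V > V_g = 14.8 m/s), as expected around a high.
Converting: 17.5 m/s × 1.944 = 34.1 knots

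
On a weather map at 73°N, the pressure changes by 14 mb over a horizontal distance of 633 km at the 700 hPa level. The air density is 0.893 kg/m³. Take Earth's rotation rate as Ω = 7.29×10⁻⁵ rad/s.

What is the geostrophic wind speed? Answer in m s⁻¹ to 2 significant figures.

Coriolis parameter at 73°N:
f = 2Ω sin φ = 2 × 7.29×10⁻⁵ × sin 73° = 1.39×10⁻⁴ s⁻¹
Pressure gradient: |∂P/∂n| = 1400 Pa / 633000 m = 2.21×10⁻³ Pa/m
Geostrophic balance (pressure-gradient force = Coriolis force):
V_g = (1/(fρ)) |∂P/∂n| = 2.21×10⁻³ / (1.39×10⁻⁴ × 0.893) = 17.8 m/s

18 m s⁻¹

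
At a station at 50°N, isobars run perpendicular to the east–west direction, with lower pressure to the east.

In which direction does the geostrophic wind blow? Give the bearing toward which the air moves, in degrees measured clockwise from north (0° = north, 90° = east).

The pressure-gradient force points toward the east (bearing 090°).
Geostrophic balance: in the Northern Hemisphere the Coriolis force deflects motion to the right, so the geostrophic wind blows 90° to the right of the pressure-gradient force (low pressure on the left).
Rotating 090° by 90° clockwise gives 180° — the wind blows toward the south.

180°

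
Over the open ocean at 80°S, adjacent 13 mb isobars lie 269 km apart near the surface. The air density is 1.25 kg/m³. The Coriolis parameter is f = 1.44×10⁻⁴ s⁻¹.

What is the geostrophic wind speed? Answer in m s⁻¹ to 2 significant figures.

27 m s⁻¹

Pressure gradient: |∂P/∂n| = 1300 Pa / 269000 m = 4.83×10⁻³ Pa/m
Geostrophic balance (pressure-gradient force = Coriolis force):
V_g = (1/(fρ)) |∂P/∂n| = 4.83×10⁻³ / (1.44×10⁻⁴ × 1.25) = 26.8 m/s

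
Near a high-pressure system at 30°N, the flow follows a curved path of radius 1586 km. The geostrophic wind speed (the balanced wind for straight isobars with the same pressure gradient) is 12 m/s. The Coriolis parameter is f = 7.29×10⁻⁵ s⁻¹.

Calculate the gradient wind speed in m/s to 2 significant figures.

Around a high, pressure-gradient force acts outward with centrifugal, so Coriolis balances both:
fV = (1/ρ)|∂P/∂n| + V²/R  →  V² − fR·V + fR·V_g = 0
With fR = 7.29×10⁻⁵ × 1586×10³ m = 116 m/s:
V = [fR − √((fR)² − 4 fR V_g)]/2 = [116 − √(116² − 4×116×12)]/2 = 13.6 m/s
Supergeostrophic (V > V_g = 12 m/s), as expected around a high.

14 m/s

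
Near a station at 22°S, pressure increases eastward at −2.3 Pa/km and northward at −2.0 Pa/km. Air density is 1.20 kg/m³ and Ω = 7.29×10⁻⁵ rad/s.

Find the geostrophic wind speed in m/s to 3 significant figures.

Coriolis parameter at 22°S:
f = 2Ω sin φ = 2 × 7.29×10⁻⁵ × sin 22° = 5.46×10⁻⁵ s⁻¹
In the Southern Hemisphere f is negative: f = −5.46×10⁻⁵ s⁻¹.
Component geostrophic relations (x east, y north):
u_g = −(1/(fρ)) ∂P/∂y,  v_g = (1/(fρ)) ∂P/∂x
u_g = −(−2.0×10⁻³)/(−5.46×10⁻⁵ × 1.20) = −30.5 m/s;  v_g = (−2.3×10⁻³)/(−5.46×10⁻⁵ × 1.20) = 35.1 m/s
|V_g| = √(u_g² + v_g²) = 46.5 m/s

46.5 m/s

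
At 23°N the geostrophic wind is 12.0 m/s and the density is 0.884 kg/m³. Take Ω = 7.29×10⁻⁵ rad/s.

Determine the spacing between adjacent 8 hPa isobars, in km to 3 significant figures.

1320 km

Coriolis parameter at 23°N:
f = 2Ω sin φ = 2 × 7.29×10⁻⁵ × sin 23° = 5.70×10⁻⁵ s⁻¹
Geostrophic balance rearranged: |∂P/∂n| = f ρ V_g
|∂P/∂n| = 5.70×10⁻⁵ × 0.884 × 12.0 = 6.04×10⁻⁴ Pa/m
Isobar spacing: Δn = ΔP/|∂P/∂n| = 800 Pa / 6.04×10⁻⁴ Pa/m = 1323796 m ≈ 1320 km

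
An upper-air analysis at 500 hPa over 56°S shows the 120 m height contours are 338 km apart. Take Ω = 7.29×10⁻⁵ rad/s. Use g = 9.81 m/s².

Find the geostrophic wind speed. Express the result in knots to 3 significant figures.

56.0 knots

Coriolis parameter at 56°S:
f = 2Ω sin φ = 2 × 7.29×10⁻⁵ × sin 56° = 1.21×10⁻⁴ s⁻¹
Height gradient: |∂Z/∂n| = 120 m / 338000 m = 3.55×10⁻⁴
On a pressure surface, geostrophic balance gives V_g = (g/f)|∂Z/∂n|:
V_g = 9.81 × 3.55×10⁻⁴ / 1.21×10⁻⁴ = 28.8 m/s
Converting: 28.8 m/s × 1.944 = 56.0 knots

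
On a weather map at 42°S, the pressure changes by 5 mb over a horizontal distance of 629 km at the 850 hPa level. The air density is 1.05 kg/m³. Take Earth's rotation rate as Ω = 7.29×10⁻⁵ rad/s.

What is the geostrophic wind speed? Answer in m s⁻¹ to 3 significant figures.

7.76 m s⁻¹

Coriolis parameter at 42°S:
f = 2Ω sin φ = 2 × 7.29×10⁻⁵ × sin 42° = 9.76×10⁻⁵ s⁻¹
Pressure gradient: |∂P/∂n| = 500 Pa / 629000 m = 7.95×10⁻⁴ Pa/m
Geostrophic balance (pressure-gradient force = Coriolis force):
V_g = (1/(fρ)) |∂P/∂n| = 7.95×10⁻⁴ / (9.76×10⁻⁵ × 1.05) = 7.76 m/s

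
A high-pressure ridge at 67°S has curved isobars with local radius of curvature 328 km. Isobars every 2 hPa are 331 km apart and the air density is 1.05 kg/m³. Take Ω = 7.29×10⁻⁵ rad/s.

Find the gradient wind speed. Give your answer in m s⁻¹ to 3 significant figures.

Coriolis parameter at 67°S:
f = 2Ω sin φ = 2 × 7.29×10⁻⁵ × sin 67° = 1.34×10⁻⁴ s⁻¹
Pressure gradient: |∂P/∂n| = 200 Pa / 331000 m = 6.04×10⁻⁴ Pa/m
Geostrophic speed: V_g = |∂P/∂n|/(fρ) = 6.04×10⁻⁴/(1.34×10⁻⁴ × 1.05) = 4.29 m/s
Around a high, pressure-gradient force acts outward with centrifugal, so Coriolis balances both:
fV = (1/ρ)|∂P/∂n| + V²/R  →  V² − fR·V + fR·V_g = 0
With fR = 1.34×10⁻⁴ × 328×10³ m = 44.0 m/s:
V = [fR − √((fR)² − 4 fR V_g)]/2 = [44.0 − √(44.0² − 4×44.0×4.29)]/2 = 4.81 m/s
Supergeostrophic (V > V_g = 4.29 m/s), as expected around a high.

4.81 m s⁻¹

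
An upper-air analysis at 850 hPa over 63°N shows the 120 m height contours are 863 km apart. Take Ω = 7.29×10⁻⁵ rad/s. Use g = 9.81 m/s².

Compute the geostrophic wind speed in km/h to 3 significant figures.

Coriolis parameter at 63°N:
f = 2Ω sin φ = 2 × 7.29×10⁻⁵ × sin 63° = 1.30×10⁻⁴ s⁻¹
Height gradient: |∂Z/∂n| = 120 m / 863000 m = 1.39×10⁻⁴
On a pressure surface, geostrophic balance gives V_g = (g/f)|∂Z/∂n|:
V_g = 9.81 × 1.39×10⁻⁴ / 1.30×10⁻⁴ = 10.5 m/s
Converting: 10.5 m/s × 3.6 = 37.8 km/h

37.8 km/h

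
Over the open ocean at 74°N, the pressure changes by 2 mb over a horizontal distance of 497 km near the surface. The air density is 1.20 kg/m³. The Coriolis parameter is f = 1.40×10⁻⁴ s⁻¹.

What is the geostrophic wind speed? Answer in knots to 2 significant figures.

Pressure gradient: |∂P/∂n| = 200 Pa / 497000 m = 4.02×10⁻⁴ Pa/m
Geostrophic balance (pressure-gradient force = Coriolis force):
V_g = (1/(fρ)) |∂P/∂n| = 4.02×10⁻⁴ / (1.40×10⁻⁴ × 1.20) = 2.40 m/s
Converting: 2.40 m/s × 1.944 = 4.7 knots

4.7 knots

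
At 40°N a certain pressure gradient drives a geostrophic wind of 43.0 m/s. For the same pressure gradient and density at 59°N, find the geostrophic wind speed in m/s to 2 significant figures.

32 m/s

With the same pressure gradient and density, V_g ∝ 1/f ∝ 1/sin φ.
V₂ = V₁ · sin φ₁ / sin φ₂ = 43.0 × sin 40° / sin 59°
V₂ = 43.0 × 0.6428/0.8572 = 32 m/s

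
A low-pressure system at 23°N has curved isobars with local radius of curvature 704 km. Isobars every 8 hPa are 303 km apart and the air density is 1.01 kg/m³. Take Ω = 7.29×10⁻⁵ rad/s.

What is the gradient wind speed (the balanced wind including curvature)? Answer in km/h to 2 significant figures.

98 km/h

Coriolis parameter at 23°N:
f = 2Ω sin φ = 2 × 7.29×10⁻⁵ × sin 23° = 5.70×10⁻⁵ s⁻¹
Pressure gradient: |∂P/∂n| = 800 Pa / 303000 m = 2.64×10⁻³ Pa/m
Geostrophic speed: V_g = |∂P/∂n|/(fρ) = 2.64×10⁻³/(5.70×10⁻⁵ × 1.01) = 45.9 m/s
Around a low, centrifugal force acts outward with Coriolis, so pressure-gradient force balances both:
(1/ρ)|∂P/∂n| = fV + V²/R  →  V² + fR·V − fR·V_g = 0
With fR = 5.70×10⁻⁵ × 704×10³ m = 40.1 m/s:
V = [−fR + √((fR)² + 4 fR V_g)]/2 = [−40.1 + √(40.1² + 4×40.1×45.9)]/2 = 27.3 m/s
Subgeostrophic (V < V_g = 45.9 m/s), as expected around a low.
Converting: 27.3 m/s × 3.6 = 98 km/h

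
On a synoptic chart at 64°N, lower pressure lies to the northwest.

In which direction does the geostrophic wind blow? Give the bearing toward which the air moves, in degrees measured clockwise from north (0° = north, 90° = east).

045°

The pressure-gradient force points toward the northwest (bearing 315°).
Geostrophic balance: in the Northern Hemisphere the Coriolis force deflects motion to the right, so the geostrophic wind blows 90° to the right of the pressure-gradient force (low pressure on the left).
Rotating 315° by 90° clockwise gives 045° — the wind blows toward the northeast.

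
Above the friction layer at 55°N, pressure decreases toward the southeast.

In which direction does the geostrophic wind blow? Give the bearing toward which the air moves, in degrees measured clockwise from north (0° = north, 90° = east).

225°

The pressure-gradient force points toward the southeast (bearing 135°).
Geostrophic balance: in the Northern Hemisphere the Coriolis force deflects motion to the right, so the geostrophic wind blows 90° to the right of the pressure-gradient force (low pressure on the left).
Rotating 135° by 90° clockwise gives 225° — the wind blows toward the southwest.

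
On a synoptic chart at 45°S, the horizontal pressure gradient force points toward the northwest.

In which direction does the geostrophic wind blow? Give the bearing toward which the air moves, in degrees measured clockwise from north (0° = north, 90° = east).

225°

The pressure-gradient force points toward the northwest (bearing 315°).
Geostrophic balance: in the Southern Hemisphere the Coriolis force deflects motion to the left, so the geostrophic wind blows 90° to the left of the pressure-gradient force (low pressure on the right).
Rotating 315° by 90° counterclockwise gives 225° — the wind blows toward the southwest.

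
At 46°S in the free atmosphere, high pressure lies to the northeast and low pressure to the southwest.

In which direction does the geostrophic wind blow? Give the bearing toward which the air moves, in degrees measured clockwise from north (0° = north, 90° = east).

135°

The pressure-gradient force points toward the southwest (bearing 225°).
Geostrophic balance: in the Southern Hemisphere the Coriolis force deflects motion to the left, so the geostrophic wind blows 90° to the left of the pressure-gradient force (low pressure on the right).
Rotating 225° by 90° counterclockwise gives 135° — the wind blows toward the southeast.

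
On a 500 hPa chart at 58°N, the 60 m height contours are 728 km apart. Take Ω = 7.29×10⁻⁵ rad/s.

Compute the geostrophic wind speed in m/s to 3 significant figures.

6.54 m/s

Coriolis parameter at 58°N:
f = 2Ω sin φ = 2 × 7.29×10⁻⁵ × sin 58° = 1.24×10⁻⁴ s⁻¹
Height gradient: |∂Z/∂n| = 60 m / 728000 m = 8.24×10⁻⁵
On a pressure surface, geostrophic balance gives V_g = (g/f)|∂Z/∂n|:
V_g = 9.81 × 8.24×10⁻⁵ / 1.24×10⁻⁴ = 6.54 m/s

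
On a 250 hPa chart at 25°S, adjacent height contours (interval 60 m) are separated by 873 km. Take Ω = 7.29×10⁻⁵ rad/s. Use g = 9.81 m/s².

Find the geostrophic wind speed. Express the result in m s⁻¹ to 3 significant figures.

Coriolis parameter at 25°S:
f = 2Ω sin φ = 2 × 7.29×10⁻⁵ × sin 25° = 6.16×10⁻⁵ s⁻¹
Height gradient: |∂Z/∂n| = 60 m / 873000 m = 6.87×10⁻⁵
On a pressure surface, geostrophic balance gives V_g = (g/f)|∂Z/∂n|:
V_g = 9.81 × 6.87×10⁻⁵ / 6.16×10⁻⁵ = 10.9 m/s

10.9 m s⁻¹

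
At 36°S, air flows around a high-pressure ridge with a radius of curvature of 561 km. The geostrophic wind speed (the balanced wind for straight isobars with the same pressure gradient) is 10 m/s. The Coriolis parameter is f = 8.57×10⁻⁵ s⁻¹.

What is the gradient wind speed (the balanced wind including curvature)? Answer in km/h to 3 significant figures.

51.1 km/h

Around a high, pressure-gradient force acts outward with centrifugal, so Coriolis balances both:
fV = (1/ρ)|∂P/∂n| + V²/R  →  V² − fR·V + fR·V_g = 0
With fR = 8.57×10⁻⁵ × 561×10³ m = 48.1 m/s:
V = [fR − √((fR)² − 4 fR V_g)]/2 = [48.1 − √(48.1² − 4×48.1×10)]/2 = 14.2 m/s
Supergeostrophic (V > V_g = 10 m/s), as expected around a high.
Converting: 14.2 m/s × 3.6 = 51.1 km/h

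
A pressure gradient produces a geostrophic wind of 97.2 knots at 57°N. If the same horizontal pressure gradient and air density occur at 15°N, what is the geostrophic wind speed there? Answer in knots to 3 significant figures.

With the same pressure gradient and density, V_g ∝ 1/f ∝ 1/sin φ.
V₂ = V₁ · sin φ₁ / sin φ₂ = 97.2 × sin 57° / sin 15°
V₂ = 97.2 × 0.8387/0.2588 = 315 knots

315 knots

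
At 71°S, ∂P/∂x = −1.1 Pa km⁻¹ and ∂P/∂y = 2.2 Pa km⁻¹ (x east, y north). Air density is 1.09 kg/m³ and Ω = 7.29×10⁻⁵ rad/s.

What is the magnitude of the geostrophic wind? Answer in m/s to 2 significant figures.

Coriolis parameter at 71°S:
f = 2Ω sin φ = 2 × 7.29×10⁻⁵ × sin 71° = 1.38×10⁻⁴ s⁻¹
In the Southern Hemisphere f is negative: f = −1.38×10⁻⁴ s⁻¹.
Component geostrophic relations (x east, y north):
u_g = −(1/(fρ)) ∂P/∂y,  v_g = (1/(fρ)) ∂P/∂x
u_g = −(2.2×10⁻³)/(−1.38×10⁻⁴ × 1.09) = 14.6 m/s;  v_g = (−1.1×10⁻³)/(−1.38×10⁻⁴ × 1.09) = 7.32 m/s
|V_g| = √(u_g² + v_g²) = 16.4 m/s

16 m/s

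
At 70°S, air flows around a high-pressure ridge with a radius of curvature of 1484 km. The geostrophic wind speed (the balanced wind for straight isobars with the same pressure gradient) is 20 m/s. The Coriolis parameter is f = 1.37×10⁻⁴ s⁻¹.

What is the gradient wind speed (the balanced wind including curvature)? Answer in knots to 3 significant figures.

Around a high, pressure-gradient force acts outward with centrifugal, so Coriolis balances both:
fV = (1/ρ)|∂P/∂n| + V²/R  →  V² − fR·V + fR·V_g = 0
With fR = 1.37×10⁻⁴ × 1484×10³ m = 203 m/s:
V = [fR − √((fR)² − 4 fR V_g)]/2 = [203 − √(203² − 4×203×20)]/2 = 22.5 m/s
Supergeostrophic (V > V_g = 20 m/s), as expected around a high.
Converting: 22.5 m/s × 1.944 = 43.7 knots

43.7 knots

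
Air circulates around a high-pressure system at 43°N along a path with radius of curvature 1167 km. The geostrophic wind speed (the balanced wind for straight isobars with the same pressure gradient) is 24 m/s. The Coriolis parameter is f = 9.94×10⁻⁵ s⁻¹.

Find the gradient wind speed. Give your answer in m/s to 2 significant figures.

34 m/s

Around a high, pressure-gradient force acts outward with centrifugal, so Coriolis balances both:
fV = (1/ρ)|∂P/∂n| + V²/R  →  V² − fR·V + fR·V_g = 0
With fR = 9.94×10⁻⁵ × 1167×10³ m = 116 m/s:
V = [fR − √((fR)² − 4 fR V_g)]/2 = [116 − √(116² − 4×116×24)]/2 = 33.9 m/s
Supergeostrophic (V > V_g = 24 m/s), as expected around a high.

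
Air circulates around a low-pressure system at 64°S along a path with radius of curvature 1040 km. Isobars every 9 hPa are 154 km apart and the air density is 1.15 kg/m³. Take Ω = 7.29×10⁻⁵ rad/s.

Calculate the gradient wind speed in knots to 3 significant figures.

Coriolis parameter at 64°S:
f = 2Ω sin φ = 2 × 7.29×10⁻⁵ × sin 64° = 1.31×10⁻⁴ s⁻¹
Pressure gradient: |∂P/∂n| = 900 Pa / 154000 m = 5.84×10⁻³ Pa/m
Geostrophic speed: V_g = |∂P/∂n|/(fρ) = 5.84×10⁻³/(1.31×10⁻⁴ × 1.15) = 38.8 m/s
Around a low, centrifugal force acts outward with Coriolis, so pressure-gradient force balances both:
(1/ρ)|∂P/∂n| = fV + V²/R  →  V² + fR·V − fR·V_g = 0
With fR = 1.31×10⁻⁴ × 1040×10³ m = 136 m/s:
V = [−fR + √((fR)² + 4 fR V_g)]/2 = [−136 + √(136² + 4×136×38.8)]/2 = 31.5 m/s
Subgeostrophic (V < V_g = 38.8 m/s), as expected around a low.
Converting: 31.5 m/s × 1.944 = 61.2 knots

61.2 knots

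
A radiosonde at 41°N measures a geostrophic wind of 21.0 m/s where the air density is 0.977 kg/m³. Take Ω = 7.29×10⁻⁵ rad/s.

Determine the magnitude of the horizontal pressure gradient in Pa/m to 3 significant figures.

1.96×10⁻³ Pa/m

Coriolis parameter at 41°N:
f = 2Ω sin φ = 2 × 7.29×10⁻⁵ × sin 41° = 9.57×10⁻⁵ s⁻¹
Geostrophic balance rearranged: |∂P/∂n| = f ρ V_g
|∂P/∂n| = 9.57×10⁻⁵ × 0.977 × 21.0 = 1.96×10⁻³ Pa/m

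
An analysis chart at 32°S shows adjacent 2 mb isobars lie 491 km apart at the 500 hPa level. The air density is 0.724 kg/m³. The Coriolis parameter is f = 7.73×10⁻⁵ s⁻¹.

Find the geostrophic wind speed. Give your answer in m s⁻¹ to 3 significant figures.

Pressure gradient: |∂P/∂n| = 200 Pa / 491000 m = 4.07×10⁻⁴ Pa/m
Geostrophic balance (pressure-gradient force = Coriolis force):
V_g = (1/(fρ)) |∂P/∂n| = 4.07×10⁻⁴ / (7.73×10⁻⁵ × 0.724) = 7.28 m/s

7.28 m s⁻¹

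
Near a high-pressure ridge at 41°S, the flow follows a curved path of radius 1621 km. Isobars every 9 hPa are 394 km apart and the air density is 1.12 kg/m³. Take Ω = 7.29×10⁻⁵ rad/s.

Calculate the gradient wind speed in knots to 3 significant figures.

Coriolis parameter at 41°S:
f = 2Ω sin φ = 2 × 7.29×10⁻⁵ × sin 41° = 9.57×10⁻⁵ s⁻¹
Pressure gradient: |∂P/∂n| = 900 Pa / 394000 m = 2.28×10⁻³ Pa/m
Geostrophic speed: V_g = |∂P/∂n|/(fρ) = 2.28×10⁻³/(9.57×10⁻⁵ × 1.12) = 21.3 m/s
Around a high, pressure-gradient force acts outward with centrifugal, so Coriolis balances both:
fV = (1/ρ)|∂P/∂n| + V²/R  →  V² − fR·V + fR·V_g = 0
With fR = 9.57×10⁻⁵ × 1621×10³ m = 155 m/s:
V = [fR − √((fR)² − 4 fR V_g)]/2 = [155 − √(155² − 4×155×21.3)]/2 = 25.5 m/s
Supergeostrophic (V > V_g = 21.3 m/s), as expected around a high.
Converting: 25.5 m/s × 1.944 = 49.6 knots

49.6 knots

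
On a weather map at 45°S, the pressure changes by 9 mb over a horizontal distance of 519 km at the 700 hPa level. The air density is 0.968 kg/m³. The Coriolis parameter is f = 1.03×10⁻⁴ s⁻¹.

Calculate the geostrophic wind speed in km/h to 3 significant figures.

62.6 km/h

Pressure gradient: |∂P/∂n| = 900 Pa / 519000 m = 1.73×10⁻³ Pa/m
Geostrophic balance (pressure-gradient force = Coriolis force):
V_g = (1/(fρ)) |∂P/∂n| = 1.73×10⁻³ / (1.03×10⁻⁴ × 0.968) = 17.4 m/s
Converting: 17.4 m/s × 3.6 = 62.6 km/h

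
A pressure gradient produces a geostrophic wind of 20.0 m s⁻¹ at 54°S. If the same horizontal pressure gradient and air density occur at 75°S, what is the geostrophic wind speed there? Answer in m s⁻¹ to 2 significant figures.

With the same pressure gradient and density, V_g ∝ 1/f ∝ 1/sin φ.
V₂ = V₁ · sin φ₁ / sin φ₂ = 20.0 × sin 54° / sin 75°
V₂ = 20.0 × 0.8090/0.9659 = 17 m s⁻¹

17 m s⁻¹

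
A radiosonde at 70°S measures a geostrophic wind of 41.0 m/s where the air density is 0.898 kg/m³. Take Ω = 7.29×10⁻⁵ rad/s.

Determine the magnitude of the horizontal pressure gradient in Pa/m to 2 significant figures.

Coriolis parameter at 70°S:
f = 2Ω sin φ = 2 × 7.29×10⁻⁵ × sin 70° = 1.37×10⁻⁴ s⁻¹
Geostrophic balance rearranged: |∂P/∂n| = f ρ V_g
|∂P/∂n| = 1.37×10⁻⁴ × 0.898 × 41.0 = 5.04×10⁻³ Pa/m

5.0×10⁻³ Pa/m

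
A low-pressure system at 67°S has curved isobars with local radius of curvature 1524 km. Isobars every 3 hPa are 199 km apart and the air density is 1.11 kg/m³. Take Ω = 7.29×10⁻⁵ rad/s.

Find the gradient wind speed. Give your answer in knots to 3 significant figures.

18.8 knots

Coriolis parameter at 67°S:
f = 2Ω sin φ = 2 × 7.29×10⁻⁵ × sin 67° = 1.34×10⁻⁴ s⁻¹
Pressure gradient: |∂P/∂n| = 300 Pa / 199000 m = 1.51×10⁻³ Pa/m
Geostrophic speed: V_g = |∂P/∂n|/(fρ) = 1.51×10⁻³/(1.34×10⁻⁴ × 1.11) = 10.1 m/s
Around a low, centrifugal force acts outward with Coriolis, so pressure-gradient force balances both:
(1/ρ)|∂P/∂n| = fV + V²/R  →  V² + fR·V − fR·V_g = 0
With fR = 1.34×10⁻⁴ × 1524×10³ m = 205 m/s:
V = [−fR + √((fR)² + 4 fR V_g)]/2 = [−205 + √(205² + 4×205×10.1)]/2 = 9.66 m/s
Subgeostrophic (V < V_g = 10.1 m/s), as expected around a low.
Converting: 9.66 m/s × 1.944 = 18.8 knots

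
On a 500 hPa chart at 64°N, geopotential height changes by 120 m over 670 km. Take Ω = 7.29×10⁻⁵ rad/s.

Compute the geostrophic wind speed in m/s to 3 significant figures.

Coriolis parameter at 64°N:
f = 2Ω sin φ = 2 × 7.29×10⁻⁵ × sin 64° = 1.31×10⁻⁴ s⁻¹
Height gradient: |∂Z/∂n| = 120 m / 670000 m = 1.79×10⁻⁴
On a pressure surface, geostrophic balance gives V_g = (g/f)|∂Z/∂n|:
V_g = 9.81 × 1.79×10⁻⁴ / 1.31×10⁻⁴ = 13.4 m/s

13.4 m/s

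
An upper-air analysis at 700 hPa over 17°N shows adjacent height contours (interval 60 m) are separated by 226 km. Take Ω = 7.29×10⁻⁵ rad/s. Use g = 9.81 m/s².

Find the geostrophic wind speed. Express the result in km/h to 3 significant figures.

Coriolis parameter at 17°N:
f = 2Ω sin φ = 2 × 7.29×10⁻⁵ × sin 17° = 4.26×10⁻⁵ s⁻¹
Height gradient: |∂Z/∂n| = 60 m / 226000 m = 2.65×10⁻⁴
On a pressure surface, geostrophic balance gives V_g = (g/f)|∂Z/∂n|:
V_g = 9.81 × 2.65×10⁻⁴ / 4.26×10⁻⁵ = 61.1 m/s
Converting: 61.1 m/s × 3.6 = 220 km/h

220 km/h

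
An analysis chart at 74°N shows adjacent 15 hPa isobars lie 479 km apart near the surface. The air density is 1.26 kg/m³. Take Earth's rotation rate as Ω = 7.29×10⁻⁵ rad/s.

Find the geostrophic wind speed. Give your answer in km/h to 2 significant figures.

64 km/h

Coriolis parameter at 74°N:
f = 2Ω sin φ = 2 × 7.29×10⁻⁵ × sin 74° = 1.40×10⁻⁴ s⁻¹
Pressure gradient: |∂P/∂n| = 1500 Pa / 479000 m = 3.13×10⁻³ Pa/m
Geostrophic balance (pressure-gradient force = Coriolis force):
V_g = (1/(fρ)) |∂P/∂n| = 3.13×10⁻³ / (1.40×10⁻⁴ × 1.26) = 17.7 m/s
Converting: 17.7 m/s × 3.6 = 64 km/h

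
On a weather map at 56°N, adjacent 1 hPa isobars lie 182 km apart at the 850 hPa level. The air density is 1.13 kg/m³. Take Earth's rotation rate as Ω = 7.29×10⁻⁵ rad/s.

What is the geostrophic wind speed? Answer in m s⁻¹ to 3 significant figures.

4.02 m s⁻¹

Coriolis parameter at 56°N:
f = 2Ω sin φ = 2 × 7.29×10⁻⁵ × sin 56° = 1.21×10⁻⁴ s⁻¹
Pressure gradient: |∂P/∂n| = 100 Pa / 182000 m = 5.49×10⁻⁴ Pa/m
Geostrophic balance (pressure-gradient force = Coriolis force):
V_g = (1/(fρ)) |∂P/∂n| = 5.49×10⁻⁴ / (1.21×10⁻⁴ × 1.13) = 4.02 m/s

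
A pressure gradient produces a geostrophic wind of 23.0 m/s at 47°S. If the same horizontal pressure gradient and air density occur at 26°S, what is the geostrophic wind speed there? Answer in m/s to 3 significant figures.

With the same pressure gradient and density, V_g ∝ 1/f ∝ 1/sin φ.
V₂ = V₁ · sin φ₁ / sin φ₂ = 23.0 × sin 47° / sin 26°
V₂ = 23.0 × 0.7314/0.4384 = 38.4 m/s

38.4 m/s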